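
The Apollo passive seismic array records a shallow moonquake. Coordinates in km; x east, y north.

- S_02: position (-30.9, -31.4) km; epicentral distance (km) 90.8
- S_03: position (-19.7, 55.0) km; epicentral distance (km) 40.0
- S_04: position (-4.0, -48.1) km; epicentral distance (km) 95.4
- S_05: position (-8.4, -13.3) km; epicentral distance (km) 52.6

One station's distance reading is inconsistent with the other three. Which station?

Solve using three stations at a time. Using S_02, S_03, S_04 (subtract circle equations pairwise → linear system) gives (x, y) ≈ (18.9, 44.5).
Distances from that point to each station vs reported:
  S_02: calculated 90.8 vs reported 90.8 → residual 0.0 km
  S_03: calculated 40.0 vs reported 40.0 → residual 0.0 km
  S_04: calculated 95.4 vs reported 95.4 → residual 0.0 km
  S_05: calculated 64.0 vs reported 52.6 → residual 11.4 km
S_02, S_03, S_04 are mutually consistent (residuals ≈ 0); S_05 is off by 11.4 km.

S_05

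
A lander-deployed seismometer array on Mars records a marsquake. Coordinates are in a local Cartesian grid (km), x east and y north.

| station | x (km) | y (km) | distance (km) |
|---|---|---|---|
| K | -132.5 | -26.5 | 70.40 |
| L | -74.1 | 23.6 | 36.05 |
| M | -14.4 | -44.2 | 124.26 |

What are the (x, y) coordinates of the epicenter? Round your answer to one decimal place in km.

x ≈ -106.7 km, y ≈ 39.0 km

Circle about each station: (x + 132.5)² + (y + 26.5)² = 70.40²; (x + 74.1)² + (y − 23.6)² = 36.05²; (x + 14.4)² + (y + 44.2)² = 124.26².
Subtracting pairs of circle equations eliminates x²+y² and gives linear equations (the radical axes):
116.8 x + 100.2 y = -8554.17
236.2 x − 35.4 y = -26581.89
Solving the 2×2 system: x ≈ -106.7, y ≈ 39.0 km.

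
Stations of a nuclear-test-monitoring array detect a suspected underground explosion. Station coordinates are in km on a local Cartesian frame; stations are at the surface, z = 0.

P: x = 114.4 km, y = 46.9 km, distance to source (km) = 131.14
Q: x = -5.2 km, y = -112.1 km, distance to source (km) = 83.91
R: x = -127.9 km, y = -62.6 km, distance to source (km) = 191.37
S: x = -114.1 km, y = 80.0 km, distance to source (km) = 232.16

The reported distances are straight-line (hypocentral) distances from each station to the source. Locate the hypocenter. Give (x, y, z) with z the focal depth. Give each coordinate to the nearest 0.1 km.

Each station gives a sphere (x−x_i)² + (y−y_i)² + z² = d_i² (stations at z=0).
Subtracting the P sphere from Q and R: z² cancels, leaving linear equations in x and y:
-239.2 x − 318.0 y = 7463.29
-484.6 x − 219.0 y = -14434.58
Solving: x ≈ 61.195, y ≈ -69.501 km (keep extra digits for the depth step; rounded: 61.2, -69.5).
Then from the P sphere: z² = 131.14² − (x − 114.4)² − (y − 46.9)² with x = 61.195, y = -69.501, so z ≈ 28.596 ≈ 28.6 km.

(61.2, -69.5, 28.6)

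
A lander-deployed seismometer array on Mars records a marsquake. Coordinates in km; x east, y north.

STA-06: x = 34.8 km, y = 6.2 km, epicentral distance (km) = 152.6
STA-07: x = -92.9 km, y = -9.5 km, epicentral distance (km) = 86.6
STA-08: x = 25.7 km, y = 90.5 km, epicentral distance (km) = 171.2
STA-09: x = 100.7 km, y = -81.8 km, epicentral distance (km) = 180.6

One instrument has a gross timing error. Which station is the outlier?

Solve using three stations at a time. Using STA-06, STA-07, STA-09 (subtract circle equations pairwise → linear system) gives (x, y) ≈ (-79.4, -95.0).
Distances from that point to each station vs reported:
  STA-06: calculated 152.6 vs reported 152.6 → residual 0.0 km
  STA-07: calculated 86.5 vs reported 86.6 → residual 0.1 km
  STA-08: calculated 213.2 vs reported 171.2 → residual 42.0 km
  STA-09: calculated 180.6 vs reported 180.6 → residual 0.0 km
STA-06, STA-07, STA-09 are mutually consistent (residuals ≈ 0); STA-08 is off by 42.0 km.

STA-08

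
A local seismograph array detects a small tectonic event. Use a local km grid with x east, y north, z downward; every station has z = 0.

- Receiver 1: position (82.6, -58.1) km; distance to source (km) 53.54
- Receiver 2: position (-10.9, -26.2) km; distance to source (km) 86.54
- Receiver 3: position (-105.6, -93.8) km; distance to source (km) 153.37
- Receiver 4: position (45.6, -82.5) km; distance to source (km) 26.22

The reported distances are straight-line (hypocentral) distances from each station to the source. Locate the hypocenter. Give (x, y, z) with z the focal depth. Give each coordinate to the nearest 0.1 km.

(45.4, -86.6, 25.9)

Each station gives a sphere (x−x_i)² + (y−y_i)² + z² = d_i² (stations at z=0).
Subtracting the Receiver 1 sphere from Receiver 2 and Receiver 3: z² cancels, leaving linear equations in x and y:
-187.0 x + 63.8 y = -14015.76
-376.4 x − 71.4 y = -10904.40
Solving: x ≈ 45.400, y ≈ -86.613 km (keep extra digits for the depth step; rounded: 45.4, -86.6).
Then from the Receiver 1 sphere: z² = 53.54² − (x − 82.6)² − (y + 58.1)² with x = 45.400, y = -86.613, so z ≈ 25.879 ≈ 25.9 km.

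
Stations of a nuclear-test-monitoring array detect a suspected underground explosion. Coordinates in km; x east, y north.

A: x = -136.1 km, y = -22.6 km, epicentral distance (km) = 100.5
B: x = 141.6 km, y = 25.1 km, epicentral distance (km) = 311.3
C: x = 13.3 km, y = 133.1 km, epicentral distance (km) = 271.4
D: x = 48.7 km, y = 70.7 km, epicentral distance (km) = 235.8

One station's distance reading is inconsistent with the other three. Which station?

Solve using three stations at a time. Using A, C, D (subtract circle equations pairwise → linear system) gives (x, y) ≈ (-96.5, -115.1).
Distances from that point to each station vs reported:
  A: calculated 100.6 vs reported 100.5 → residual 0.1 km
  B: calculated 276.4 vs reported 311.3 → residual 34.9 km
  C: calculated 271.5 vs reported 271.4 → residual 0.1 km
  D: calculated 235.9 vs reported 235.8 → residual 0.1 km
A, C, D are mutually consistent (residuals ≈ 0); B is off by 34.9 km.

B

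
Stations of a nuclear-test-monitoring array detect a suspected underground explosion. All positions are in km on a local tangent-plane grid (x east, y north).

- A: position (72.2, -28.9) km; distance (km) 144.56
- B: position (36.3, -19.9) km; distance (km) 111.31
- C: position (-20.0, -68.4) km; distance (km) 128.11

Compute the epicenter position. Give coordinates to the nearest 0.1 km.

-43.7 km east, 57.5 km north

Circle about each station: (x − 72.2)² + (y + 28.9)² = 144.56²; (x − 36.3)² + (y + 19.9)² = 111.31²; (x + 20.0)² + (y + 68.4)² = 128.11².
Subtracting the A equation from the B and C equations removes the quadratic terms:
-71.8 x + 18.0 y = 4173.33
-184.4 x − 79.0 y = 3515.93
Solving the 2×2 system: x ≈ -43.7, y ≈ 57.5 km.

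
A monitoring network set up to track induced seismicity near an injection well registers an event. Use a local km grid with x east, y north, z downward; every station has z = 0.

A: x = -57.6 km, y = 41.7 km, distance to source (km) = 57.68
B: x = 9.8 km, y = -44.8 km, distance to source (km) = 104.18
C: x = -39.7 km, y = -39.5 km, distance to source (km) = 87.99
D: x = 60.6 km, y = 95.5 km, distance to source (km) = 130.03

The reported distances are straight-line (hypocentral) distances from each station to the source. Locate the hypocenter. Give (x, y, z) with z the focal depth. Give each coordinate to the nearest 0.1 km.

Each station gives a sphere (x−x_i)² + (y−y_i)² + z² = d_i² (stations at z=0).
Subtracting the A sphere from B and C: z² cancels, leaving linear equations in x and y:
134.8 x − 173.0 y = -10480.06
35.8 x − 162.4 y = -6335.57
Solving: x ≈ -38.598, y ≈ 30.504 km (keep extra digits for the depth step; rounded: -38.6, 30.5).
Then from the A sphere: z² = 57.68² − (x + 57.6)² − (y − 41.7)² with x = -38.598, y = 30.504, so z ≈ 53.297 ≈ 53.3 km.
Check against D (with the unrounded solution): distance 130.02 ≈ 130.03 km. ✓

x ≈ -38.6 km, y ≈ 30.5 km, depth ≈ 53.3 km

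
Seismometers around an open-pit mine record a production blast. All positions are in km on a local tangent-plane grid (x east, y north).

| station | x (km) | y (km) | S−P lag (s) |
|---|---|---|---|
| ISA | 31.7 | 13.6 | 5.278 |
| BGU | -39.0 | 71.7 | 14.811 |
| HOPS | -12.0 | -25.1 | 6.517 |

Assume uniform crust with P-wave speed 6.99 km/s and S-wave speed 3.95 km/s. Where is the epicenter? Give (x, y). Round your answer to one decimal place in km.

Distance from S−P lag: d = Δt · v_P v_S / (v_P − v_S) = Δt · (6.99·3.95)/(6.99−3.95) ≈ 9.0824·Δt.
So d_ISA = 47.94, d_BGU = 134.52, d_HOPS = 59.19 km.
Circle about each station: (x − 31.7)² + (y − 13.6)² = 47.94²; (x + 39.0)² + (y − 71.7)² = 134.52²; (x + 12.0)² + (y + 25.1)² = 59.19².
Subtracting pairs of circle equations eliminates x²+y² and gives linear equations (the radical axes):
-141.4 x + 116.2 y = -10325.35
-87.4 x − 77.4 y = -1621.05
Solving the 2×2 system: x ≈ 46.8, y ≈ -31.9 km.

(46.8, -31.9)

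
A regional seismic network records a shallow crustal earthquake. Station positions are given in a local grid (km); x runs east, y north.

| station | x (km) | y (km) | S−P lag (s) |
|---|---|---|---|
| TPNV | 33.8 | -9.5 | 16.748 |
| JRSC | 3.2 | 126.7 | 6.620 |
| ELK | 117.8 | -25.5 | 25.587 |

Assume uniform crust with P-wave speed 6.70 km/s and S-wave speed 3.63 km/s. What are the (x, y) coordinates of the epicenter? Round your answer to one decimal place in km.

-41.7 km east, 99.6 km north

Distance from S−P lag: d = Δt · v_P v_S / (v_P − v_S) = Δt · (6.70·3.63)/(6.70−3.63) ≈ 7.9221·Δt.
So d_TPNV = 132.68, d_JRSC = 52.44, d_ELK = 202.70 km.
Circle about each station: (x − 33.8)² + (y + 9.5)² = 132.68²; (x − 3.2)² + (y − 126.7)² = 52.44²; (x − 117.8)² + (y + 25.5)² = 202.70².
Subtracting the TPNV equation from the JRSC and ELK equations removes the quadratic terms:
-61.2 x + 272.4 y = 29684.47
168.0 x − 32.0 y = -10188.91
Solving the 2×2 system: x ≈ -41.7, y ≈ 99.6 km.
Check against TPNV (with the unrounded x, y): √((x − 33.8)²+(y + 9.5)²) = 132.67 ≈ 132.68 km. ✓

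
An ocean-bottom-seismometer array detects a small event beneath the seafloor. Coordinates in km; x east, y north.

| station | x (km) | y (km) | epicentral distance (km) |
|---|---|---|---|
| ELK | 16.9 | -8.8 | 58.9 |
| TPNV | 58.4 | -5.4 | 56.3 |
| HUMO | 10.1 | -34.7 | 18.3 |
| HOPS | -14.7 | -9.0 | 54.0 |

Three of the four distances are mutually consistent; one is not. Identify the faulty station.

Solve using three stations at a time. Using TPNV, HUMO, HOPS (subtract circle equations pairwise → linear system) gives (x, y) ≈ (22.1, -48.5).
Distances from that point to each station vs reported:
  ELK: calculated 40.0 vs reported 58.9 → residual 18.9 km
  TPNV: calculated 56.3 vs reported 56.3 → residual 0.0 km
  HUMO: calculated 18.3 vs reported 18.3 → residual 0.0 km
  HOPS: calculated 54.0 vs reported 54.0 → residual 0.0 km
TPNV, HUMO, HOPS are mutually consistent (residuals ≈ 0); ELK is off by 18.9 km.

ELK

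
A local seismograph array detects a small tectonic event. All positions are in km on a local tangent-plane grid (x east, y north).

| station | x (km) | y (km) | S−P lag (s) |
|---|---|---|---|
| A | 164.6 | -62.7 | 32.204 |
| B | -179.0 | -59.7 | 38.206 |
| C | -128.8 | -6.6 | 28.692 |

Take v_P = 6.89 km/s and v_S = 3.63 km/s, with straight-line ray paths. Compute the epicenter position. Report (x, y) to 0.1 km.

Distance from S−P lag: d = Δt · v_P v_S / (v_P − v_S) = Δt · (6.89·3.63)/(6.89−3.63) ≈ 7.6720·Δt.
So d_A = 247.07, d_B = 293.12, d_C = 220.12 km.
Circle about each station: (x − 164.6)² + (y + 62.7)² = 247.07²; (x + 179.0)² + (y + 59.7)² = 293.12²; (x + 128.8)² + (y + 6.6)² = 220.12².
Subtracting the A equation from the B and C equations removes the quadratic terms:
-687.2 x + 6.0 y = -20295.11
-586.8 x + 112.2 y = -1800.68
Solving the 2×2 system: x ≈ 30.8, y ≈ 145.0 km.
Check against A (with the unrounded x, y): √((x − 164.6)²+(y + 62.7)²) = 247.09 ≈ 247.07 km. ✓

30.8 km east, 145.0 km north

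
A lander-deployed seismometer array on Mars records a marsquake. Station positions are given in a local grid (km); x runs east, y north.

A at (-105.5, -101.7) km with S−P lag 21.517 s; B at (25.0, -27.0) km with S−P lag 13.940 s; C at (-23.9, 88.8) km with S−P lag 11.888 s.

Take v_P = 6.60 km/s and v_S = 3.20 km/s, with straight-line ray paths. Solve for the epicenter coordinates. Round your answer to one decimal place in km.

x ≈ -48.3 km, y ≈ 19.1 km

Distance from S−P lag: d = Δt · v_P v_S / (v_P − v_S) = Δt · (6.60·3.20)/(6.60−3.20) ≈ 6.2118·Δt.
So d_A = 133.66, d_B = 86.59, d_C = 73.85 km.
Circle about each station: (x + 105.5)² + (y + 101.7)² = 133.66²; (x − 25.0)² + (y + 27.0)² = 86.59²; (x + 23.9)² + (y − 88.8)² = 73.85².
Subtracting the A equation from the B and C equations removes the quadratic terms:
261.0 x + 149.4 y = -9751.97
163.2 x + 381.0 y = -605.32
Solving the 2×2 system: x ≈ -48.3, y ≈ 19.1 km.
Check against A (with the unrounded x, y): √((x + 105.5)²+(y + 101.7)²) = 133.66 ≈ 133.66 km. ✓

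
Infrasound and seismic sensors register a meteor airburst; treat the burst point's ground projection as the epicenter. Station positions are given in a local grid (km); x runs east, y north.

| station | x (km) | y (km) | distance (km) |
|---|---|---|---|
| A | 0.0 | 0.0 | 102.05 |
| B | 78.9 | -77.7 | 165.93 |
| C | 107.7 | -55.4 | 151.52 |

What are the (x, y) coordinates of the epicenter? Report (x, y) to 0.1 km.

Circle about each station: x² + y² = 102.05²; (x − 78.9)² + (y + 77.7)² = 165.93²; (x − 107.7)² + (y + 55.4)² = 151.52².
Subtracting the A equation from the B and C equations removes the quadratic terms:
157.8 x − 155.4 y = -4856.06
215.4 x − 110.8 y = 2124.34
Solving the 2×2 system: x ≈ 54.3, y ≈ 86.4 km.

(54.3, 86.4)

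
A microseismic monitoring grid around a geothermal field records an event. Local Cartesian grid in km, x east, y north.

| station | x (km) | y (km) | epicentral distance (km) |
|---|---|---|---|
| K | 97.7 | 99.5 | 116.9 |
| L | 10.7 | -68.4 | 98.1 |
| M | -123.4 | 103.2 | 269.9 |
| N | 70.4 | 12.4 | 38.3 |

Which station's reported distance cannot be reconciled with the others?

Solve using three stations at a time. Using K, L, N (subtract circle equations pairwise → linear system) gives (x, y) ≈ (94.4, -17.3).
Distances from that point to each station vs reported:
  K: calculated 116.9 vs reported 116.9 → residual 0.0 km
  L: calculated 98.1 vs reported 98.1 → residual 0.0 km
  M: calculated 248.9 vs reported 269.9 → residual 21.0 km
  N: calculated 38.2 vs reported 38.3 → residual 0.1 km
K, L, N are mutually consistent (residuals ≈ 0); M is off by 21.0 km.

M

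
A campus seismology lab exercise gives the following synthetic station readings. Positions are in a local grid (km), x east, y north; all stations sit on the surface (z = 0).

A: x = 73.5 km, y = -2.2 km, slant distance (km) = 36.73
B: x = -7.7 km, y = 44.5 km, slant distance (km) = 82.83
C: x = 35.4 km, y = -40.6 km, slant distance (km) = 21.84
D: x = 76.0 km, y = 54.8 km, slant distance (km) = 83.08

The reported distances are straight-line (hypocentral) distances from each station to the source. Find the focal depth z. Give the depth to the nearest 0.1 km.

z ≈ 6.4 km

Each station gives a sphere (x−x_i)² + (y−y_i)² + z² = d_i² (stations at z=0).
Subtracting the A sphere from B and C: z² cancels, leaving linear equations in x and y:
-162.4 x + 93.4 y = -8879.27
-76.2 x − 76.8 y = -1633.46
Solving: x ≈ 42.599, y ≈ -20.997 km (keep extra digits for the depth step; rounded: 42.6, -21.0).
Then from the A sphere: z² = 36.73² − (x − 73.5)² − (y + 2.2)² with x = 42.599, y = -20.997, so z ≈ 6.395 ≈ 6.4 km.
Check against D (with the unrounded solution): distance 83.08 ≈ 83.08 km. ✓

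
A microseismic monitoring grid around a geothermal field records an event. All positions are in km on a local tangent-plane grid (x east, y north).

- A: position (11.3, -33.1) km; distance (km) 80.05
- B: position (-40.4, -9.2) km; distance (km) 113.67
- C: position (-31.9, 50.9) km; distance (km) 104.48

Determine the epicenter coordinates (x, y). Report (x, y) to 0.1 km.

Circle about each station: (x − 11.3)² + (y + 33.1)² = 80.05²; (x + 40.4)² + (y + 9.2)² = 113.67²; (x + 31.9)² + (y − 50.9)² = 104.48².
Subtracting the A equation from the B and C equations removes the quadratic terms:
-103.4 x + 47.8 y = -6019.37
-86.4 x + 168.0 y = -2122.95
Solving the 2×2 system: x ≈ 68.7, y ≈ 22.7 km.
Check against A (with the unrounded x, y): √((x − 11.3)²+(y + 33.1)²) = 80.06 ≈ 80.05 km. ✓

x ≈ 68.7 km, y ≈ 22.7 km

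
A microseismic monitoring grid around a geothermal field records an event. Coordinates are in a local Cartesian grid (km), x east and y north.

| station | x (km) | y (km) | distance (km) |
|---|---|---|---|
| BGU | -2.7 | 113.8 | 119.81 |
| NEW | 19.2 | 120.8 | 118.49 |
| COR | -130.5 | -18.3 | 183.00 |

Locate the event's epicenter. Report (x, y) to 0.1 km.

Circle about each station: (x + 2.7)² + (y − 113.8)² = 119.81²; (x − 19.2)² + (y − 120.8)² = 118.49²; (x + 130.5)² + (y + 18.3)² = 183.00².
Subtracting the BGU equation from the NEW and COR equations removes the quadratic terms:
43.8 x + 14.0 y = 2318.11
-255.6 x − 264.2 y = -14727.15
Solving the 2×2 system: x ≈ 50.8, y ≈ 6.6 km.

(50.8, 6.6)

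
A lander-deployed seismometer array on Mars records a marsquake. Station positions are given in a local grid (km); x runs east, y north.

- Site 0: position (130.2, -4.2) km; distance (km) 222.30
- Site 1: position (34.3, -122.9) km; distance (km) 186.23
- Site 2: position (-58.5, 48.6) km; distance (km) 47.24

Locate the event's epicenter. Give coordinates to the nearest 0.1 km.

-91.3 km east, 14.6 km north

Circle about each station: (x − 130.2)² + (y + 4.2)² = 222.30²; (x − 34.3)² + (y + 122.9)² = 186.23²; (x + 58.5)² + (y − 48.6)² = 47.24².
Subtracting the Site 0 equation from the Site 1 and Site 2 equations removes the quadratic terms:
-191.8 x − 237.4 y = 14046.90
-377.4 x + 105.6 y = 36000.20
Solving the 2×2 system: x ≈ -91.3, y ≈ 14.6 km.
Check against Site 0 (with the unrounded x, y): √((x − 130.2)²+(y + 4.2)²) = 222.30 ≈ 222.30 km. ✓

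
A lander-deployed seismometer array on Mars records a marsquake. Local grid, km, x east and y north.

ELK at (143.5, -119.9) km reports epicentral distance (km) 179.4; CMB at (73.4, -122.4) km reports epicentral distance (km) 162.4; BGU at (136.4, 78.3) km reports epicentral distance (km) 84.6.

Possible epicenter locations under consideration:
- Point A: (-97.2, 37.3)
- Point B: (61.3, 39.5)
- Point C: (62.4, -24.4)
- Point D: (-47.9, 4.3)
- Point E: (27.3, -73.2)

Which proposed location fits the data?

For each candidate, compare |candidate − station| to the reported distance:
Point A: residuals ELK 108.1, CMB 71.3, BGU 152.6 → max 152.6 km
Point B: residuals ELK 0.1, CMB 0.0, BGU 0.1 → max 0.1 km
Point C: residuals ELK 54.1, CMB 63.8, BGU 42.0 → max 63.8 km
Point D: residuals ELK 48.8, CMB 13.0, BGU 114.0 → max 114.0 km
Point E: residuals ELK 54.2, CMB 95.0, BGU 102.1 → max 102.1 km
Only Point B has all residuals ≈ 0.

Point B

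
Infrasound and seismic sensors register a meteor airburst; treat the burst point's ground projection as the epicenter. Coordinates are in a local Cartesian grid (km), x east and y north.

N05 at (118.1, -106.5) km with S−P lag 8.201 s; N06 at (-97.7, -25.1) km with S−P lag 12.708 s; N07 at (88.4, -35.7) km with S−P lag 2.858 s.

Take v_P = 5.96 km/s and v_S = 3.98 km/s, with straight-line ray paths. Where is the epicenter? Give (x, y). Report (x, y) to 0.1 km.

Distance from S−P lag: d = Δt · v_P v_S / (v_P − v_S) = Δt · (5.96·3.98)/(5.96−3.98) ≈ 11.9802·Δt.
So d_N05 = 98.25, d_N06 = 152.24, d_N07 = 34.24 km.
Circle about each station: (x − 118.1)² + (y + 106.5)² = 98.25²; (x + 97.7)² + (y + 25.1)² = 152.24²; (x − 88.4)² + (y + 35.7)² = 34.24².
Subtracting the N05 equation from the N06 and N07 equations removes the quadratic terms:
-431.6 x + 162.8 y = -28638.52
-59.4 x + 141.6 y = -7720.13
Solving the 2×2 system: x ≈ 54.4, y ≈ -31.7 km.

(54.4, -31.7)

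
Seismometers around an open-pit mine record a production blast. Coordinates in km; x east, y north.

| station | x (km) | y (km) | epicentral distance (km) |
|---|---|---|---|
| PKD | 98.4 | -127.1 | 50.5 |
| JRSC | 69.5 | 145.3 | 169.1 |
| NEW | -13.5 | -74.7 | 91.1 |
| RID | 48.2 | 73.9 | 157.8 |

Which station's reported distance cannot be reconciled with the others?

Solve using three stations at a time. Using PKD, NEW, RID (subtract circle equations pairwise → linear system) gives (x, y) ≈ (77.4, -81.2).
Distances from that point to each station vs reported:
  PKD: calculated 50.5 vs reported 50.5 → residual 0.0 km
  JRSC: calculated 226.6 vs reported 169.1 → residual 57.5 km
  NEW: calculated 91.1 vs reported 91.1 → residual 0.0 km
  RID: calculated 157.8 vs reported 157.8 → residual 0.0 km
PKD, NEW, RID are mutually consistent (residuals ≈ 0); JRSC is off by 57.5 km.

JRSC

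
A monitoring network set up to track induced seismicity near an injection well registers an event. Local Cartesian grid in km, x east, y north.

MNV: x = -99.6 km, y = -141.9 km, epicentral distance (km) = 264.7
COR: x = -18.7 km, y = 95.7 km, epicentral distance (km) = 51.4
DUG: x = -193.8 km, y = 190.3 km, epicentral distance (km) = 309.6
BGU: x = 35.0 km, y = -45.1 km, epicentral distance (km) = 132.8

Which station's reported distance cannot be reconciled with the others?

DUG

Solve using three stations at a time. Using MNV, COR, BGU (subtract circle equations pairwise → linear system) gives (x, y) ≈ (32.2, 87.7).
Distances from that point to each station vs reported:
  MNV: calculated 264.7 vs reported 264.7 → residual 0.0 km
  COR: calculated 51.5 vs reported 51.4 → residual 0.1 km
  DUG: calculated 248.2 vs reported 309.6 → residual 61.4 km
  BGU: calculated 132.8 vs reported 132.8 → residual 0.0 km
MNV, COR, BGU are mutually consistent (residuals ≈ 0); DUG is off by 61.4 km.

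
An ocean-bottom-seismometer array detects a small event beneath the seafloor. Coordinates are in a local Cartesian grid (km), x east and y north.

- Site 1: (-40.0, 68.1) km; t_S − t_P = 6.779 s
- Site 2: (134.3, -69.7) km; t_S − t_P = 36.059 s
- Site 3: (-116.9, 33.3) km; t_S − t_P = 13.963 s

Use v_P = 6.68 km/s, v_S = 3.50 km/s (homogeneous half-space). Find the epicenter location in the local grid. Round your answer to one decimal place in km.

Distance from S−P lag: d = Δt · v_P v_S / (v_P − v_S) = Δt · (6.68·3.50)/(6.68−3.50) ≈ 7.3522·Δt.
So d_Site 1 = 49.84, d_Site 2 = 265.11, d_Site 3 = 102.66 km.
Circle about each station: (x + 40.0)² + (y − 68.1)² = 49.84²; (x − 134.3)² + (y + 69.7)² = 265.11²; (x + 116.9)² + (y − 33.3)² = 102.66².
Subtracting the Site 1 equation from the Site 2 and Site 3 equations removes the quadratic terms:
348.6 x − 275.6 y = -51142.32
-153.8 x − 69.6 y = 481.84
Solving the 2×2 system: x ≈ -55.4, y ≈ 115.5 km.
Check against Site 1 (with the unrounded x, y): √((x + 40.0)²+(y − 68.1)²) = 49.83 ≈ 49.84 km. ✓

-55.4 km east, 115.5 km north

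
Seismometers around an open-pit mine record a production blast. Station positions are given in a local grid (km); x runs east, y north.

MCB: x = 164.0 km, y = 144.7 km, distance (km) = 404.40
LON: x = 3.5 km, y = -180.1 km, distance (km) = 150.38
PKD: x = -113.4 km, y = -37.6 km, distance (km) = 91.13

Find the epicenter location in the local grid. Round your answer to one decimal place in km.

-136.7 km east, -125.7 km north

Circle about each station: (x − 164.0)² + (y − 144.7)² = 404.40²; (x − 3.5)² + (y + 180.1)² = 150.38²; (x + 113.4)² + (y + 37.6)² = 91.13².
Subtracting pairs of circle equations eliminates x²+y² and gives linear equations (the radical axes):
-321.0 x − 649.6 y = 125539.39
-554.8 x − 364.6 y = 121673.91
Solving the 2×2 system: x ≈ -136.7, y ≈ -125.7 km.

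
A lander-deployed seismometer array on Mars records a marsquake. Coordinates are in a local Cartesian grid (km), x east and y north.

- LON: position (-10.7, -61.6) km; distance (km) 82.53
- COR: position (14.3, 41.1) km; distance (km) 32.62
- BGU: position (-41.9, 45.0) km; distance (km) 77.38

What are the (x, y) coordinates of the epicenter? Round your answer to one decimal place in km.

Circle about each station: (x + 10.7)² + (y + 61.6)² = 82.53²; (x − 14.3)² + (y − 41.1)² = 32.62²; (x + 41.9)² + (y − 45.0)² = 77.38².
Subtracting the LON equation from the COR and BGU equations removes the quadratic terms:
50.0 x + 205.4 y = 3731.79
-62.4 x + 213.2 y = 695.10
Solving the 2×2 system: x ≈ 27.8, y ≈ 11.4 km.

(27.8, 11.4)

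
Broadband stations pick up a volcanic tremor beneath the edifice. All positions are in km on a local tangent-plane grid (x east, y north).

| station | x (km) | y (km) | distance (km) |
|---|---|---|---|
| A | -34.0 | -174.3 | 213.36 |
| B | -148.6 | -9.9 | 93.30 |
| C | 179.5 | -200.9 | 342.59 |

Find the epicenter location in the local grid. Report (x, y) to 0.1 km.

(-67.6, 36.4)

Circle about each station: (x + 34.0)² + (y + 174.3)² = 213.36²; (x + 148.6)² + (y + 9.9)² = 93.30²; (x − 179.5)² + (y + 200.9)² = 342.59².
Subtracting pairs of circle equations eliminates x²+y² and gives linear equations (the radical axes):
-229.2 x + 328.8 y = 27461.08
427.0 x − 53.2 y = -30800.85
Solving the 2×2 system: x ≈ -67.6, y ≈ 36.4 km.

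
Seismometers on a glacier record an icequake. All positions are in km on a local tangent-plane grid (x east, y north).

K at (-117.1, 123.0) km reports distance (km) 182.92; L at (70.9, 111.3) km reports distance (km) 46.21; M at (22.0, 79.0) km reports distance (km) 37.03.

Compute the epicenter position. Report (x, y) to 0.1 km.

Circle about each station: (x + 117.1)² + (y − 123.0)² = 182.92²; (x − 70.9)² + (y − 111.3)² = 46.21²; (x − 22.0)² + (y − 79.0)² = 37.03².
Subtracting the K equation from the L and M equations removes the quadratic terms:
376.0 x − 23.4 y = 19897.45
278.2 x − 88.0 y = 9972.10
Solving the 2×2 system: x ≈ 57.1, y ≈ 67.2 km.

x ≈ 57.1 km, y ≈ 67.2 km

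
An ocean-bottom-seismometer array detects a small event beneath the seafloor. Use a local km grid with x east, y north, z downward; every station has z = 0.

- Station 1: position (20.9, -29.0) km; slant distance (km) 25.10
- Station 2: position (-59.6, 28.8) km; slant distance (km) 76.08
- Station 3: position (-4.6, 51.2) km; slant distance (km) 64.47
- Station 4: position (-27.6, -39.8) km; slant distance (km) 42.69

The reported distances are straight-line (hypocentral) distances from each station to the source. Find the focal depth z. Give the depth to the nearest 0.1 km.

z ≈ 7.9 km

Each station gives a sphere (x−x_i)² + (y−y_i)² + z² = d_i² (stations at z=0).
Subtracting the Station 1 sphere from Station 2 and Station 3: z² cancels, leaving linear equations in x and y:
-161.0 x + 115.6 y = -2054.37
-51.0 x + 160.4 y = -2161.58
Solving: x ≈ 3.996, y ≈ -12.206 km (keep extra digits for the depth step; rounded: 4.0, -12.2).
Then from the Station 1 sphere: z² = 25.10² − (x − 20.9)² − (y + 29.0)² with x = 3.996, y = -12.206, so z ≈ 7.888 ≈ 7.9 km.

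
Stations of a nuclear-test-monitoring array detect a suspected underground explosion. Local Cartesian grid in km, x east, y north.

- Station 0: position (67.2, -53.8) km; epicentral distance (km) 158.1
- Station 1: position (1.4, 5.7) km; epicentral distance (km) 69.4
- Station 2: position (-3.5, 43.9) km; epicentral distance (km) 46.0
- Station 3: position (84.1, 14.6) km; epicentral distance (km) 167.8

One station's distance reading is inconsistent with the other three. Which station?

Solve using three stations at a time. Using Station 0, Station 1, Station 2 (subtract circle equations pairwise → linear system) gives (x, y) ≈ (-48.4, 54.1).
Distances from that point to each station vs reported:
  Station 0: calculated 158.1 vs reported 158.1 → residual 0.0 km
  Station 1: calculated 69.4 vs reported 69.4 → residual 0.0 km
  Station 2: calculated 46.0 vs reported 46.0 → residual 0.0 km
  Station 3: calculated 138.3 vs reported 167.8 → residual 29.5 km
Station 0, Station 1, Station 2 are mutually consistent (residuals ≈ 0); Station 3 is off by 29.5 km.

Station 3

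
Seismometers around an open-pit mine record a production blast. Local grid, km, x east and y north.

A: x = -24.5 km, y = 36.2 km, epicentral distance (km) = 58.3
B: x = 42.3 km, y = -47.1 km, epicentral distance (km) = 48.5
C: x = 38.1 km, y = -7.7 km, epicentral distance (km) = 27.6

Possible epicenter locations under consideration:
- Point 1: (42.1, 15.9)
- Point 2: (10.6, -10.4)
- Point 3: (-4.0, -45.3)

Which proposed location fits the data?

Point 2

For each candidate, compare |candidate − station| to the reported distance:
Point 1: residuals A 11.3, B 14.5, C 3.7 → max 14.5 km
Point 2: residuals A 0.0, B 0.0, C 0.0 → max 0.0 km
Point 3: residuals A 25.7, B 2.2, C 28.8 → max 28.8 km
Only Point 2 has all residuals ≈ 0.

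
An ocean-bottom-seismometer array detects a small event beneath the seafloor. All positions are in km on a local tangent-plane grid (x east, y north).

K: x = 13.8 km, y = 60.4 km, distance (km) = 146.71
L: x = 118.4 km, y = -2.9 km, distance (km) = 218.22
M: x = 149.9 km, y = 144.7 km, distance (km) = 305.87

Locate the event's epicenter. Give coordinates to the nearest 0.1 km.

Circle about each station: (x − 13.8)² + (y − 60.4)² = 146.71²; (x − 118.4)² + (y + 2.9)² = 218.22²; (x − 149.9)² + (y − 144.7)² = 305.87².
Subtracting pairs of circle equations eliminates x²+y² and gives linear equations (the radical axes):
209.2 x − 126.6 y = -15907.77
272.2 x + 168.6 y = -32463.13
Solving the 2×2 system: x ≈ -97.4, y ≈ -35.3 km.

x ≈ -97.4 km, y ≈ -35.3 km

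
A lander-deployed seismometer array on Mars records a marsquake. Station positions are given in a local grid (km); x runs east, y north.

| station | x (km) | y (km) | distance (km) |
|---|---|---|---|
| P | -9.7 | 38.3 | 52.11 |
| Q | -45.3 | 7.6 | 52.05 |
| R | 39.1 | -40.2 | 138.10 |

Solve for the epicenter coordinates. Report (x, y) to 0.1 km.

Circle about each station: (x + 9.7)² + (y − 38.3)² = 52.11²; (x + 45.3)² + (y − 7.6)² = 52.05²; (x − 39.1)² + (y + 40.2)² = 138.10².
Subtracting the P equation from the Q and R equations removes the quadratic terms:
-71.2 x − 61.4 y = 555.12
97.6 x − 157.0 y = -14772.29
Solving the 2×2 system: x ≈ -57.9, y ≈ 58.1 km.
Check against P (with the unrounded x, y): √((x + 9.7)²+(y − 38.3)²) = 52.11 ≈ 52.11 km. ✓

x ≈ -57.9 km, y ≈ 58.1 km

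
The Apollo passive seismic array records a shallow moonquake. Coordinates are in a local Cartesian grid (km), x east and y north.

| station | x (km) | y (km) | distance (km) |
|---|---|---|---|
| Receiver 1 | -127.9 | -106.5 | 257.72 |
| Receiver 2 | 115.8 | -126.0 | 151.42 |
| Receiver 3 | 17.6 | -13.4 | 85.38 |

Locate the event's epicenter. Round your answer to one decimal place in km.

(94.4, 23.9)

Circle about each station: (x + 127.9)² + (y + 106.5)² = 257.72²; (x − 115.8)² + (y + 126.0)² = 151.42²; (x − 17.6)² + (y + 13.4)² = 85.38².
Subtracting pairs of circle equations eliminates x²+y² and gives linear equations (the radical axes):
487.4 x − 39.0 y = 45076.56
291.0 x + 186.2 y = 31918.51
Solving the 2×2 system: x ≈ 94.4, y ≈ 23.9 km.
Check against Receiver 1 (with the unrounded x, y): √((x + 127.9)²+(y + 106.5)²) = 257.72 ≈ 257.72 km. ✓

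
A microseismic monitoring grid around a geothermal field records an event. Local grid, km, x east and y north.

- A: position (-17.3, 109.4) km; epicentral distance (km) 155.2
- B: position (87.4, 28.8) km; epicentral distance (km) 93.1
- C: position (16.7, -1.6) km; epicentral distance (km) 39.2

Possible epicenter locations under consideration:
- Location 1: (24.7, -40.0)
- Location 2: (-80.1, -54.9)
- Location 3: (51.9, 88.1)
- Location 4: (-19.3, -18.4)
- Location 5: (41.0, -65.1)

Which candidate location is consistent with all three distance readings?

Location 1

For each candidate, compare |candidate − station| to the reported distance:
Location 1: residuals A 0.0, B 0.0, C 0.0 → max 0.0 km
Location 2: residuals A 20.7, B 94.1, C 71.3 → max 94.1 km
Location 3: residuals A 82.8, B 24.0, C 57.2 → max 82.8 km
Location 4: residuals A 27.4, B 23.6, C 0.5 → max 27.4 km
Location 5: residuals A 28.8, B 11.6, C 28.8 → max 28.8 km
Only Location 1 has all residuals ≈ 0.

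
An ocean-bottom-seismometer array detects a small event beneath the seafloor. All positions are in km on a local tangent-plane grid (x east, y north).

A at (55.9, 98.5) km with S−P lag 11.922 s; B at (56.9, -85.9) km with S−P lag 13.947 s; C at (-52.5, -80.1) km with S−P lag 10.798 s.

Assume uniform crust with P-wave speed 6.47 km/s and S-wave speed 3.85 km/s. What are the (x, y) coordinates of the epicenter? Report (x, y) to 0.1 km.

(-24.6, 18.7)

Distance from S−P lag: d = Δt · v_P v_S / (v_P − v_S) = Δt · (6.47·3.85)/(6.47−3.85) ≈ 9.5074·Δt.
So d_A = 113.35, d_B = 132.60, d_C = 102.66 km.
Circle about each station: (x − 55.9)² + (y − 98.5)² = 113.35²; (x − 56.9)² + (y + 85.9)² = 132.60²; (x + 52.5)² + (y + 80.1)² = 102.66².
Subtracting the A equation from the B and C equations removes the quadratic terms:
2.0 x − 368.8 y = -6945.18
-216.8 x − 357.2 y = -1345.65
Solving the 2×2 system: x ≈ -24.6, y ≈ 18.7 km.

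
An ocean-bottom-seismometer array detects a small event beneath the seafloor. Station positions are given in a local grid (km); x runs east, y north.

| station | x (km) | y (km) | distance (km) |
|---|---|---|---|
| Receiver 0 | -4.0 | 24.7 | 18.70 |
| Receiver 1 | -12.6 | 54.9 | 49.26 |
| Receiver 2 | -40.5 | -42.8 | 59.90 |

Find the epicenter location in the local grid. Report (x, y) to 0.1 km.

x ≈ -5.9 km, y ≈ 6.1 km

Circle about each station: (x + 4.0)² + (y − 24.7)² = 18.70²; (x + 12.6)² + (y − 54.9)² = 49.26²; (x + 40.5)² + (y + 42.8)² = 59.90².
Subtracting pairs of circle equations eliminates x²+y² and gives linear equations (the radical axes):
-17.2 x + 60.4 y = 469.82
-73.0 x − 135.0 y = -392.32
Solving the 2×2 system: x ≈ -5.9, y ≈ 6.1 km.
Check against Receiver 0 (with the unrounded x, y): √((x + 4.0)²+(y − 24.7)²) = 18.70 ≈ 18.70 km. ✓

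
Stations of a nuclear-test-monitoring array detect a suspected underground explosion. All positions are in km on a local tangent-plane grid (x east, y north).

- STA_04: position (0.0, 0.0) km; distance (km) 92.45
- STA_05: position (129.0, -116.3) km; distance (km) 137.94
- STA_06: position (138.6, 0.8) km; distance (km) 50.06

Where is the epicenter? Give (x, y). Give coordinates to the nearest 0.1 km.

Circle about each station: x² + y² = 92.45²; (x − 129.0)² + (y + 116.3)² = 137.94²; (x − 138.6)² + (y − 0.8)² = 50.06².
Subtracting the STA_04 equation from the STA_05 and STA_06 equations removes the quadratic terms:
258.0 x − 232.6 y = 19686.25
277.2 x + 1.6 y = 25251.60
Solving the 2×2 system: x ≈ 91.0, y ≈ 16.3 km.
Check against STA_04 (with the unrounded x, y): √(x²+y²) = 92.45 ≈ 92.45 km. ✓

x ≈ 91.0 km, y ≈ 16.3 km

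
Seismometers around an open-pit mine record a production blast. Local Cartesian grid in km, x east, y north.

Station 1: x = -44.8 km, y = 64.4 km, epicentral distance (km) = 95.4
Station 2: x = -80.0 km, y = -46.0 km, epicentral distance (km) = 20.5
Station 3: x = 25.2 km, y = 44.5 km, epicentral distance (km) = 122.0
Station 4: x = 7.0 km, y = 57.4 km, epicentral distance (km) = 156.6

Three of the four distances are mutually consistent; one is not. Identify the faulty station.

Solve using three stations at a time. Using Station 1, Station 2, Station 3 (subtract circle equations pairwise → linear system) gives (x, y) ≈ (-74.1, -26.4).
Distances from that point to each station vs reported:
  Station 1: calculated 95.4 vs reported 95.4 → residual 0.0 km
  Station 2: calculated 20.5 vs reported 20.5 → residual 0.0 km
  Station 3: calculated 122.0 vs reported 122.0 → residual 0.0 km
  Station 4: calculated 116.6 vs reported 156.6 → residual 40.0 km
Station 1, Station 2, Station 3 are mutually consistent (residuals ≈ 0); Station 4 is off by 40.0 km.

Station 4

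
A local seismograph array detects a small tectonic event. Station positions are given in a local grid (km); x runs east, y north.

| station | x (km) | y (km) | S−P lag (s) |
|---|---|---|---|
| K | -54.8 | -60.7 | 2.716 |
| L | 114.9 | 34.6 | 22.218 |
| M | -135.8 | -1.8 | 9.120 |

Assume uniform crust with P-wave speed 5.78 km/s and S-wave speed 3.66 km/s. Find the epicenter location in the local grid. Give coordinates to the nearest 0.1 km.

Distance from S−P lag: d = Δt · v_P v_S / (v_P − v_S) = Δt · (5.78·3.66)/(5.78−3.66) ≈ 9.9787·Δt.
So d_K = 27.10, d_L = 221.71, d_M = 91.01 km.
Circle about each station: (x + 54.8)² + (y + 60.7)² = 27.10²; (x − 114.9)² + (y − 34.6)² = 221.71²; (x + 135.8)² + (y + 1.8)² = 91.01².
Subtracting the K equation from the L and M equations removes the quadratic terms:
339.4 x + 190.6 y = -40709.27
-162.0 x + 117.8 y = 4208.94
Solving the 2×2 system: x ≈ -79.0, y ≈ -72.9 km.
Check against K (with the unrounded x, y): √((x + 54.8)²+(y + 60.7)²) = 27.11 ≈ 27.10 km. ✓

-79.0 km east, -72.9 km north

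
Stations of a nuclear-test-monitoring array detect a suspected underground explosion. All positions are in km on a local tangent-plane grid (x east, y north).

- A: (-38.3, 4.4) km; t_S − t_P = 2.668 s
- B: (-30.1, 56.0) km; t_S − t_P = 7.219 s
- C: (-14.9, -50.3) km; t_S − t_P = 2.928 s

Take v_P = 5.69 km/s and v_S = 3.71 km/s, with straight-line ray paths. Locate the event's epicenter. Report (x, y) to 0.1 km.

Distance from S−P lag: d = Δt · v_P v_S / (v_P − v_S) = Δt · (5.69·3.71)/(5.69−3.71) ≈ 10.6616·Δt.
So d_A = 28.45, d_B = 76.97, d_C = 31.22 km.
Circle about each station: (x + 38.3)² + (y − 4.4)² = 28.45²; (x + 30.1)² + (y − 56.0)² = 76.97²; (x + 14.9)² + (y + 50.3)² = 31.22².
Subtracting pairs of circle equations eliminates x²+y² and gives linear equations (the radical axes):
16.4 x + 103.2 y = -2559.22
46.8 x − 109.4 y = 1100.56
Solving the 2×2 system: x ≈ -25.1, y ≈ -20.8 km.

x ≈ -25.1 km, y ≈ -20.8 km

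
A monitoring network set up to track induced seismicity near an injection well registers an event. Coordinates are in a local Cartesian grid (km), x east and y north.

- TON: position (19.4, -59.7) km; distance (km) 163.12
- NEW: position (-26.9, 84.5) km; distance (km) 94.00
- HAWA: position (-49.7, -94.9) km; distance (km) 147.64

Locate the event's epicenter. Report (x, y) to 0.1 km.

-109.7 km east, 40.0 km north

Circle about each station: (x − 19.4)² + (y + 59.7)² = 163.12²; (x + 26.9)² + (y − 84.5)² = 94.00²; (x + 49.7)² + (y + 94.9)² = 147.64².
Subtracting pairs of circle equations eliminates x²+y² and gives linear equations (the radical axes):
-92.6 x + 288.4 y = 21695.54
-138.2 x − 70.4 y = 12346.21
Solving the 2×2 system: x ≈ -109.7, y ≈ 40.0 km.
Check against TON (with the unrounded x, y): √((x − 19.4)²+(y + 59.7)²) = 163.13 ≈ 163.12 km. ✓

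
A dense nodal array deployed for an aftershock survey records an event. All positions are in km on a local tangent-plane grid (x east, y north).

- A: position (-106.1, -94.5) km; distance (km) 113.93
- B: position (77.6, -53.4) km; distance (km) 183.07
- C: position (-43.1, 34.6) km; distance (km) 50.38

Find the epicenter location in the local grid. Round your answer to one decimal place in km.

x ≈ -90.8 km, y ≈ 18.4 km

Circle about each station: (x + 106.1)² + (y + 94.5)² = 113.93²; (x − 77.6)² + (y + 53.4)² = 183.07²; (x + 43.1)² + (y − 34.6)² = 50.38².
Subtracting the A equation from the B and C equations removes the quadratic terms:
367.4 x + 82.2 y = -31848.72
126.0 x + 258.2 y = -6690.79
Solving the 2×2 system: x ≈ -90.8, y ≈ 18.4 km.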